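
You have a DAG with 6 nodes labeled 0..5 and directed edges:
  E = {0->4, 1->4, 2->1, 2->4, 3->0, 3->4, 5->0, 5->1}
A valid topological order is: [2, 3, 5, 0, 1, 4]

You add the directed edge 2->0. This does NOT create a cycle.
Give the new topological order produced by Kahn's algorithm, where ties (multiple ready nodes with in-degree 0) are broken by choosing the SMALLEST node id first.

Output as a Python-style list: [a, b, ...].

Old toposort: [2, 3, 5, 0, 1, 4]
Added edge: 2->0
Position of 2 (0) < position of 0 (3). Old order still valid.
Run Kahn's algorithm (break ties by smallest node id):
  initial in-degrees: [3, 2, 0, 0, 4, 0]
  ready (indeg=0): [2, 3, 5]
  pop 2: indeg[0]->2; indeg[1]->1; indeg[4]->3 | ready=[3, 5] | order so far=[2]
  pop 3: indeg[0]->1; indeg[4]->2 | ready=[5] | order so far=[2, 3]
  pop 5: indeg[0]->0; indeg[1]->0 | ready=[0, 1] | order so far=[2, 3, 5]
  pop 0: indeg[4]->1 | ready=[1] | order so far=[2, 3, 5, 0]
  pop 1: indeg[4]->0 | ready=[4] | order so far=[2, 3, 5, 0, 1]
  pop 4: no out-edges | ready=[] | order so far=[2, 3, 5, 0, 1, 4]
  Result: [2, 3, 5, 0, 1, 4]

Answer: [2, 3, 5, 0, 1, 4]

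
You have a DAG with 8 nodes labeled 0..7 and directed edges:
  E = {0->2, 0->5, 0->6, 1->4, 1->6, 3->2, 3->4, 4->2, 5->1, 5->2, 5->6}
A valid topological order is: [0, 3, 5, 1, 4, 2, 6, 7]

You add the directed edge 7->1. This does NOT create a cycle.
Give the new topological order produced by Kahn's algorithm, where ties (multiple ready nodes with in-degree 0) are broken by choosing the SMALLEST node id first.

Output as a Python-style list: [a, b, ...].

Answer: [0, 3, 5, 7, 1, 4, 2, 6]

Derivation:
Old toposort: [0, 3, 5, 1, 4, 2, 6, 7]
Added edge: 7->1
Position of 7 (7) > position of 1 (3). Must reorder: 7 must now come before 1.
Run Kahn's algorithm (break ties by smallest node id):
  initial in-degrees: [0, 2, 4, 0, 2, 1, 3, 0]
  ready (indeg=0): [0, 3, 7]
  pop 0: indeg[2]->3; indeg[5]->0; indeg[6]->2 | ready=[3, 5, 7] | order so far=[0]
  pop 3: indeg[2]->2; indeg[4]->1 | ready=[5, 7] | order so far=[0, 3]
  pop 5: indeg[1]->1; indeg[2]->1; indeg[6]->1 | ready=[7] | order so far=[0, 3, 5]
  pop 7: indeg[1]->0 | ready=[1] | order so far=[0, 3, 5, 7]
  pop 1: indeg[4]->0; indeg[6]->0 | ready=[4, 6] | order so far=[0, 3, 5, 7, 1]
  pop 4: indeg[2]->0 | ready=[2, 6] | order so far=[0, 3, 5, 7, 1, 4]
  pop 2: no out-edges | ready=[6] | order so far=[0, 3, 5, 7, 1, 4, 2]
  pop 6: no out-edges | ready=[] | order so far=[0, 3, 5, 7, 1, 4, 2, 6]
  Result: [0, 3, 5, 7, 1, 4, 2, 6]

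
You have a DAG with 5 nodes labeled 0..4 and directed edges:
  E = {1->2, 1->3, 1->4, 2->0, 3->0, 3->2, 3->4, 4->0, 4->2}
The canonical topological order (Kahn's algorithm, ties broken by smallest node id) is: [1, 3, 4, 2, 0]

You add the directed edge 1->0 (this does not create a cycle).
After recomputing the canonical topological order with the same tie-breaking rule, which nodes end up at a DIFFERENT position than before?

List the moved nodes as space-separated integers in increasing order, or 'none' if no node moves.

Old toposort: [1, 3, 4, 2, 0]
Added edge 1->0
Recompute Kahn (smallest-id tiebreak):
  initial in-degrees: [4, 0, 3, 1, 2]
  ready (indeg=0): [1]
  pop 1: indeg[0]->3; indeg[2]->2; indeg[3]->0; indeg[4]->1 | ready=[3] | order so far=[1]
  pop 3: indeg[0]->2; indeg[2]->1; indeg[4]->0 | ready=[4] | order so far=[1, 3]
  pop 4: indeg[0]->1; indeg[2]->0 | ready=[2] | order so far=[1, 3, 4]
  pop 2: indeg[0]->0 | ready=[0] | order so far=[1, 3, 4, 2]
  pop 0: no out-edges | ready=[] | order so far=[1, 3, 4, 2, 0]
New canonical toposort: [1, 3, 4, 2, 0]
Compare positions:
  Node 0: index 4 -> 4 (same)
  Node 1: index 0 -> 0 (same)
  Node 2: index 3 -> 3 (same)
  Node 3: index 1 -> 1 (same)
  Node 4: index 2 -> 2 (same)
Nodes that changed position: none

Answer: none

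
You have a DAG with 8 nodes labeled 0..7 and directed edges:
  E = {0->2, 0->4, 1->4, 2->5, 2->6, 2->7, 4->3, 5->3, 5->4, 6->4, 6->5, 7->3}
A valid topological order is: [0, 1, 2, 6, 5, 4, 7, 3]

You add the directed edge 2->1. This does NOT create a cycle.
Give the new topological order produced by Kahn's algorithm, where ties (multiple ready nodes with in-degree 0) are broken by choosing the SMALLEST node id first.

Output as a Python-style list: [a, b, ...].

Old toposort: [0, 1, 2, 6, 5, 4, 7, 3]
Added edge: 2->1
Position of 2 (2) > position of 1 (1). Must reorder: 2 must now come before 1.
Run Kahn's algorithm (break ties by smallest node id):
  initial in-degrees: [0, 1, 1, 3, 4, 2, 1, 1]
  ready (indeg=0): [0]
  pop 0: indeg[2]->0; indeg[4]->3 | ready=[2] | order so far=[0]
  pop 2: indeg[1]->0; indeg[5]->1; indeg[6]->0; indeg[7]->0 | ready=[1, 6, 7] | order so far=[0, 2]
  pop 1: indeg[4]->2 | ready=[6, 7] | order so far=[0, 2, 1]
  pop 6: indeg[4]->1; indeg[5]->0 | ready=[5, 7] | order so far=[0, 2, 1, 6]
  pop 5: indeg[3]->2; indeg[4]->0 | ready=[4, 7] | order so far=[0, 2, 1, 6, 5]
  pop 4: indeg[3]->1 | ready=[7] | order so far=[0, 2, 1, 6, 5, 4]
  pop 7: indeg[3]->0 | ready=[3] | order so far=[0, 2, 1, 6, 5, 4, 7]
  pop 3: no out-edges | ready=[] | order so far=[0, 2, 1, 6, 5, 4, 7, 3]
  Result: [0, 2, 1, 6, 5, 4, 7, 3]

Answer: [0, 2, 1, 6, 5, 4, 7, 3]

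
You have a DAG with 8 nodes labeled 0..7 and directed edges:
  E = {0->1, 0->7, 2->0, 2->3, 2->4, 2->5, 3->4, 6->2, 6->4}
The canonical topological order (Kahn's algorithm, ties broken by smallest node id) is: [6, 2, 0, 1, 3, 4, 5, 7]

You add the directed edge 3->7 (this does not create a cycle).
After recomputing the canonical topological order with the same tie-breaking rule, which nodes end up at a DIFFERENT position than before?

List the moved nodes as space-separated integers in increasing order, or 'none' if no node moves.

Old toposort: [6, 2, 0, 1, 3, 4, 5, 7]
Added edge 3->7
Recompute Kahn (smallest-id tiebreak):
  initial in-degrees: [1, 1, 1, 1, 3, 1, 0, 2]
  ready (indeg=0): [6]
  pop 6: indeg[2]->0; indeg[4]->2 | ready=[2] | order so far=[6]
  pop 2: indeg[0]->0; indeg[3]->0; indeg[4]->1; indeg[5]->0 | ready=[0, 3, 5] | order so far=[6, 2]
  pop 0: indeg[1]->0; indeg[7]->1 | ready=[1, 3, 5] | order so far=[6, 2, 0]
  pop 1: no out-edges | ready=[3, 5] | order so far=[6, 2, 0, 1]
  pop 3: indeg[4]->0; indeg[7]->0 | ready=[4, 5, 7] | order so far=[6, 2, 0, 1, 3]
  pop 4: no out-edges | ready=[5, 7] | order so far=[6, 2, 0, 1, 3, 4]
  pop 5: no out-edges | ready=[7] | order so far=[6, 2, 0, 1, 3, 4, 5]
  pop 7: no out-edges | ready=[] | order so far=[6, 2, 0, 1, 3, 4, 5, 7]
New canonical toposort: [6, 2, 0, 1, 3, 4, 5, 7]
Compare positions:
  Node 0: index 2 -> 2 (same)
  Node 1: index 3 -> 3 (same)
  Node 2: index 1 -> 1 (same)
  Node 3: index 4 -> 4 (same)
  Node 4: index 5 -> 5 (same)
  Node 5: index 6 -> 6 (same)
  Node 6: index 0 -> 0 (same)
  Node 7: index 7 -> 7 (same)
Nodes that changed position: none

Answer: none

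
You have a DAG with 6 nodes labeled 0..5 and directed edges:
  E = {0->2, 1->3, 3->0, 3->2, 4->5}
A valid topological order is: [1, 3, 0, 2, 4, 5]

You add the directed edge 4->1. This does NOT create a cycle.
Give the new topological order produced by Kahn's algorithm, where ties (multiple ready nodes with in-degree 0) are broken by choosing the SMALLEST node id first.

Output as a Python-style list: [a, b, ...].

Answer: [4, 1, 3, 0, 2, 5]

Derivation:
Old toposort: [1, 3, 0, 2, 4, 5]
Added edge: 4->1
Position of 4 (4) > position of 1 (0). Must reorder: 4 must now come before 1.
Run Kahn's algorithm (break ties by smallest node id):
  initial in-degrees: [1, 1, 2, 1, 0, 1]
  ready (indeg=0): [4]
  pop 4: indeg[1]->0; indeg[5]->0 | ready=[1, 5] | order so far=[4]
  pop 1: indeg[3]->0 | ready=[3, 5] | order so far=[4, 1]
  pop 3: indeg[0]->0; indeg[2]->1 | ready=[0, 5] | order so far=[4, 1, 3]
  pop 0: indeg[2]->0 | ready=[2, 5] | order so far=[4, 1, 3, 0]
  pop 2: no out-edges | ready=[5] | order so far=[4, 1, 3, 0, 2]
  pop 5: no out-edges | ready=[] | order so far=[4, 1, 3, 0, 2, 5]
  Result: [4, 1, 3, 0, 2, 5]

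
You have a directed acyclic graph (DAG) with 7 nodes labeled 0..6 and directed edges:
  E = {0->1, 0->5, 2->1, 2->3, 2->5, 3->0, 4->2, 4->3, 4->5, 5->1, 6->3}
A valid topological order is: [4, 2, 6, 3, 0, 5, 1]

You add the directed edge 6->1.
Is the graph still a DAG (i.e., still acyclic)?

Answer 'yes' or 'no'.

Given toposort: [4, 2, 6, 3, 0, 5, 1]
Position of 6: index 2; position of 1: index 6
New edge 6->1: forward
Forward edge: respects the existing order. Still a DAG, same toposort still valid.
Still a DAG? yes

Answer: yes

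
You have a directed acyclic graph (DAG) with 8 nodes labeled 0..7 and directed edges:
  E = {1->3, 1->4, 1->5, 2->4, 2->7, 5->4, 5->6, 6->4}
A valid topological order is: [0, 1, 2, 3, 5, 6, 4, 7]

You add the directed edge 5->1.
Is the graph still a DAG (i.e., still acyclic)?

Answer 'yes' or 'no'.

Given toposort: [0, 1, 2, 3, 5, 6, 4, 7]
Position of 5: index 4; position of 1: index 1
New edge 5->1: backward (u after v in old order)
Backward edge: old toposort is now invalid. Check if this creates a cycle.
Does 1 already reach 5? Reachable from 1: [1, 3, 4, 5, 6]. YES -> cycle!
Still a DAG? no

Answer: no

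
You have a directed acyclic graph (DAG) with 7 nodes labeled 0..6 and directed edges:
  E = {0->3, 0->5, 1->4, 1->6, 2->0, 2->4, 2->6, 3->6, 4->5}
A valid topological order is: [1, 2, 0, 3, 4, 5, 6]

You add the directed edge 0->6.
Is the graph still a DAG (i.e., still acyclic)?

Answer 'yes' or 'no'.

Given toposort: [1, 2, 0, 3, 4, 5, 6]
Position of 0: index 2; position of 6: index 6
New edge 0->6: forward
Forward edge: respects the existing order. Still a DAG, same toposort still valid.
Still a DAG? yes

Answer: yes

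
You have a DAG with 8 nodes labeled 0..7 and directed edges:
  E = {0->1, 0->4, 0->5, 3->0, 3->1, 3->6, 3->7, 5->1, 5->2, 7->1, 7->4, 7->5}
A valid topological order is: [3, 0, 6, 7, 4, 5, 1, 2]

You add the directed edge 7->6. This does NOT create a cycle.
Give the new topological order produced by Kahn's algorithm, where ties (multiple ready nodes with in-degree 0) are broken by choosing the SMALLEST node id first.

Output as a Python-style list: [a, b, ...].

Old toposort: [3, 0, 6, 7, 4, 5, 1, 2]
Added edge: 7->6
Position of 7 (3) > position of 6 (2). Must reorder: 7 must now come before 6.
Run Kahn's algorithm (break ties by smallest node id):
  initial in-degrees: [1, 4, 1, 0, 2, 2, 2, 1]
  ready (indeg=0): [3]
  pop 3: indeg[0]->0; indeg[1]->3; indeg[6]->1; indeg[7]->0 | ready=[0, 7] | order so far=[3]
  pop 0: indeg[1]->2; indeg[4]->1; indeg[5]->1 | ready=[7] | order so far=[3, 0]
  pop 7: indeg[1]->1; indeg[4]->0; indeg[5]->0; indeg[6]->0 | ready=[4, 5, 6] | order so far=[3, 0, 7]
  pop 4: no out-edges | ready=[5, 6] | order so far=[3, 0, 7, 4]
  pop 5: indeg[1]->0; indeg[2]->0 | ready=[1, 2, 6] | order so far=[3, 0, 7, 4, 5]
  pop 1: no out-edges | ready=[2, 6] | order so far=[3, 0, 7, 4, 5, 1]
  pop 2: no out-edges | ready=[6] | order so far=[3, 0, 7, 4, 5, 1, 2]
  pop 6: no out-edges | ready=[] | order so far=[3, 0, 7, 4, 5, 1, 2, 6]
  Result: [3, 0, 7, 4, 5, 1, 2, 6]

Answer: [3, 0, 7, 4, 5, 1, 2, 6]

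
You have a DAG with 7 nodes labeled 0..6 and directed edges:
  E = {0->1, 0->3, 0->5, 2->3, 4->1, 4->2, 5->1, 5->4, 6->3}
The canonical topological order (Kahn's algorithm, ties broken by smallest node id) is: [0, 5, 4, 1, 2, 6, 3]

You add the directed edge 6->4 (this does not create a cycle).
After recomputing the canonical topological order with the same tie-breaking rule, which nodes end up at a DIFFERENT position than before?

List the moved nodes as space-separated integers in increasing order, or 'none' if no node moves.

Old toposort: [0, 5, 4, 1, 2, 6, 3]
Added edge 6->4
Recompute Kahn (smallest-id tiebreak):
  initial in-degrees: [0, 3, 1, 3, 2, 1, 0]
  ready (indeg=0): [0, 6]
  pop 0: indeg[1]->2; indeg[3]->2; indeg[5]->0 | ready=[5, 6] | order so far=[0]
  pop 5: indeg[1]->1; indeg[4]->1 | ready=[6] | order so far=[0, 5]
  pop 6: indeg[3]->1; indeg[4]->0 | ready=[4] | order so far=[0, 5, 6]
  pop 4: indeg[1]->0; indeg[2]->0 | ready=[1, 2] | order so far=[0, 5, 6, 4]
  pop 1: no out-edges | ready=[2] | order so far=[0, 5, 6, 4, 1]
  pop 2: indeg[3]->0 | ready=[3] | order so far=[0, 5, 6, 4, 1, 2]
  pop 3: no out-edges | ready=[] | order so far=[0, 5, 6, 4, 1, 2, 3]
New canonical toposort: [0, 5, 6, 4, 1, 2, 3]
Compare positions:
  Node 0: index 0 -> 0 (same)
  Node 1: index 3 -> 4 (moved)
  Node 2: index 4 -> 5 (moved)
  Node 3: index 6 -> 6 (same)
  Node 4: index 2 -> 3 (moved)
  Node 5: index 1 -> 1 (same)
  Node 6: index 5 -> 2 (moved)
Nodes that changed position: 1 2 4 6

Answer: 1 2 4 6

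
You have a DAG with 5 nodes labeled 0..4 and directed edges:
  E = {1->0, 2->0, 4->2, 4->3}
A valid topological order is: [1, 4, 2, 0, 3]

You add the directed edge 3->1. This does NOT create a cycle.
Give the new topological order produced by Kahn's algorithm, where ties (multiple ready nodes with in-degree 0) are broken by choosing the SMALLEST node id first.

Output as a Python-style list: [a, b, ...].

Answer: [4, 2, 3, 1, 0]

Derivation:
Old toposort: [1, 4, 2, 0, 3]
Added edge: 3->1
Position of 3 (4) > position of 1 (0). Must reorder: 3 must now come before 1.
Run Kahn's algorithm (break ties by smallest node id):
  initial in-degrees: [2, 1, 1, 1, 0]
  ready (indeg=0): [4]
  pop 4: indeg[2]->0; indeg[3]->0 | ready=[2, 3] | order so far=[4]
  pop 2: indeg[0]->1 | ready=[3] | order so far=[4, 2]
  pop 3: indeg[1]->0 | ready=[1] | order so far=[4, 2, 3]
  pop 1: indeg[0]->0 | ready=[0] | order so far=[4, 2, 3, 1]
  pop 0: no out-edges | ready=[] | order so far=[4, 2, 3, 1, 0]
  Result: [4, 2, 3, 1, 0]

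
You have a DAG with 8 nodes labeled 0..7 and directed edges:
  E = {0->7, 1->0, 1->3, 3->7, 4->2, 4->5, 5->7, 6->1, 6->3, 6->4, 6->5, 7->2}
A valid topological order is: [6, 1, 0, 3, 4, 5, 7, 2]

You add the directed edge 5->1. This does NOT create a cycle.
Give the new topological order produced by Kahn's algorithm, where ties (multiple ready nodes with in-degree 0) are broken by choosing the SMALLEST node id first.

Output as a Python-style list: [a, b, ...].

Answer: [6, 4, 5, 1, 0, 3, 7, 2]

Derivation:
Old toposort: [6, 1, 0, 3, 4, 5, 7, 2]
Added edge: 5->1
Position of 5 (5) > position of 1 (1). Must reorder: 5 must now come before 1.
Run Kahn's algorithm (break ties by smallest node id):
  initial in-degrees: [1, 2, 2, 2, 1, 2, 0, 3]
  ready (indeg=0): [6]
  pop 6: indeg[1]->1; indeg[3]->1; indeg[4]->0; indeg[5]->1 | ready=[4] | order so far=[6]
  pop 4: indeg[2]->1; indeg[5]->0 | ready=[5] | order so far=[6, 4]
  pop 5: indeg[1]->0; indeg[7]->2 | ready=[1] | order so far=[6, 4, 5]
  pop 1: indeg[0]->0; indeg[3]->0 | ready=[0, 3] | order so far=[6, 4, 5, 1]
  pop 0: indeg[7]->1 | ready=[3] | order so far=[6, 4, 5, 1, 0]
  pop 3: indeg[7]->0 | ready=[7] | order so far=[6, 4, 5, 1, 0, 3]
  pop 7: indeg[2]->0 | ready=[2] | order so far=[6, 4, 5, 1, 0, 3, 7]
  pop 2: no out-edges | ready=[] | order so far=[6, 4, 5, 1, 0, 3, 7, 2]
  Result: [6, 4, 5, 1, 0, 3, 7, 2]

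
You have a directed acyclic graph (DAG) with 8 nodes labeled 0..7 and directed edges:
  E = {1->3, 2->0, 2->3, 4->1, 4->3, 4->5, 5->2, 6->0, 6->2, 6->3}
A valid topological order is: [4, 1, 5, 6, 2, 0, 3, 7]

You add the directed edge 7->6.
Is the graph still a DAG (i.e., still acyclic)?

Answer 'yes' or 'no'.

Given toposort: [4, 1, 5, 6, 2, 0, 3, 7]
Position of 7: index 7; position of 6: index 3
New edge 7->6: backward (u after v in old order)
Backward edge: old toposort is now invalid. Check if this creates a cycle.
Does 6 already reach 7? Reachable from 6: [0, 2, 3, 6]. NO -> still a DAG (reorder needed).
Still a DAG? yes

Answer: yes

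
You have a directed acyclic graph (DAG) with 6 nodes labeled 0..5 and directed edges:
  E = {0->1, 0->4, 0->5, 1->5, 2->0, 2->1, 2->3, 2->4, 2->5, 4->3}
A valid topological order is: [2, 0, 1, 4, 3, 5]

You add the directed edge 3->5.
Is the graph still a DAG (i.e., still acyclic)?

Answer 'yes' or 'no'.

Answer: yes

Derivation:
Given toposort: [2, 0, 1, 4, 3, 5]
Position of 3: index 4; position of 5: index 5
New edge 3->5: forward
Forward edge: respects the existing order. Still a DAG, same toposort still valid.
Still a DAG? yes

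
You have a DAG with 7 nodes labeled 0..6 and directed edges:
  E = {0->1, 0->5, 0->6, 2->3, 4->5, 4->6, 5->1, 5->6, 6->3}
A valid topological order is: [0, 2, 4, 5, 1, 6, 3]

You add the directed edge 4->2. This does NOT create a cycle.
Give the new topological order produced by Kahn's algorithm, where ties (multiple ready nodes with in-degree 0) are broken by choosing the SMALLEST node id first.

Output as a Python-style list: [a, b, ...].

Old toposort: [0, 2, 4, 5, 1, 6, 3]
Added edge: 4->2
Position of 4 (2) > position of 2 (1). Must reorder: 4 must now come before 2.
Run Kahn's algorithm (break ties by smallest node id):
  initial in-degrees: [0, 2, 1, 2, 0, 2, 3]
  ready (indeg=0): [0, 4]
  pop 0: indeg[1]->1; indeg[5]->1; indeg[6]->2 | ready=[4] | order so far=[0]
  pop 4: indeg[2]->0; indeg[5]->0; indeg[6]->1 | ready=[2, 5] | order so far=[0, 4]
  pop 2: indeg[3]->1 | ready=[5] | order so far=[0, 4, 2]
  pop 5: indeg[1]->0; indeg[6]->0 | ready=[1, 6] | order so far=[0, 4, 2, 5]
  pop 1: no out-edges | ready=[6] | order so far=[0, 4, 2, 5, 1]
  pop 6: indeg[3]->0 | ready=[3] | order so far=[0, 4, 2, 5, 1, 6]
  pop 3: no out-edges | ready=[] | order so far=[0, 4, 2, 5, 1, 6, 3]
  Result: [0, 4, 2, 5, 1, 6, 3]

Answer: [0, 4, 2, 5, 1, 6, 3]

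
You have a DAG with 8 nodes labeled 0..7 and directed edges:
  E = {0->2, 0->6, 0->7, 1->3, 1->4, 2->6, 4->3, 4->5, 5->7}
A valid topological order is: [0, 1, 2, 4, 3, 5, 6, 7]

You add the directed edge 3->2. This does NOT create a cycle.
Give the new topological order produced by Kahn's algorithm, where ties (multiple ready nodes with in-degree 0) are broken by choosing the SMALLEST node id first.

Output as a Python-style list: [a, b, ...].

Answer: [0, 1, 4, 3, 2, 5, 6, 7]

Derivation:
Old toposort: [0, 1, 2, 4, 3, 5, 6, 7]
Added edge: 3->2
Position of 3 (4) > position of 2 (2). Must reorder: 3 must now come before 2.
Run Kahn's algorithm (break ties by smallest node id):
  initial in-degrees: [0, 0, 2, 2, 1, 1, 2, 2]
  ready (indeg=0): [0, 1]
  pop 0: indeg[2]->1; indeg[6]->1; indeg[7]->1 | ready=[1] | order so far=[0]
  pop 1: indeg[3]->1; indeg[4]->0 | ready=[4] | order so far=[0, 1]
  pop 4: indeg[3]->0; indeg[5]->0 | ready=[3, 5] | order so far=[0, 1, 4]
  pop 3: indeg[2]->0 | ready=[2, 5] | order so far=[0, 1, 4, 3]
  pop 2: indeg[6]->0 | ready=[5, 6] | order so far=[0, 1, 4, 3, 2]
  pop 5: indeg[7]->0 | ready=[6, 7] | order so far=[0, 1, 4, 3, 2, 5]
  pop 6: no out-edges | ready=[7] | order so far=[0, 1, 4, 3, 2, 5, 6]
  pop 7: no out-edges | ready=[] | order so far=[0, 1, 4, 3, 2, 5, 6, 7]
  Result: [0, 1, 4, 3, 2, 5, 6, 7]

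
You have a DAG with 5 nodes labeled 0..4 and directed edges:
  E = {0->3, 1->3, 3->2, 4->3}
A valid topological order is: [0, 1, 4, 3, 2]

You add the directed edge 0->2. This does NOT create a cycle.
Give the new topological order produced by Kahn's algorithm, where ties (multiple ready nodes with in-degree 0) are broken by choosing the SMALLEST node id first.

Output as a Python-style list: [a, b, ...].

Answer: [0, 1, 4, 3, 2]

Derivation:
Old toposort: [0, 1, 4, 3, 2]
Added edge: 0->2
Position of 0 (0) < position of 2 (4). Old order still valid.
Run Kahn's algorithm (break ties by smallest node id):
  initial in-degrees: [0, 0, 2, 3, 0]
  ready (indeg=0): [0, 1, 4]
  pop 0: indeg[2]->1; indeg[3]->2 | ready=[1, 4] | order so far=[0]
  pop 1: indeg[3]->1 | ready=[4] | order so far=[0, 1]
  pop 4: indeg[3]->0 | ready=[3] | order so far=[0, 1, 4]
  pop 3: indeg[2]->0 | ready=[2] | order so far=[0, 1, 4, 3]
  pop 2: no out-edges | ready=[] | order so far=[0, 1, 4, 3, 2]
  Result: [0, 1, 4, 3, 2]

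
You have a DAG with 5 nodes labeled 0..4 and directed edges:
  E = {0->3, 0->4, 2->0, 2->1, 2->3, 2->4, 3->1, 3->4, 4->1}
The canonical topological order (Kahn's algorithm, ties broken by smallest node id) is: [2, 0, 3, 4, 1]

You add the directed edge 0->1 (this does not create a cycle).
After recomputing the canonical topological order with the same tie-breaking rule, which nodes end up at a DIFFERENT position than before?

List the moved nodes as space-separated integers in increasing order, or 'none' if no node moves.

Answer: none

Derivation:
Old toposort: [2, 0, 3, 4, 1]
Added edge 0->1
Recompute Kahn (smallest-id tiebreak):
  initial in-degrees: [1, 4, 0, 2, 3]
  ready (indeg=0): [2]
  pop 2: indeg[0]->0; indeg[1]->3; indeg[3]->1; indeg[4]->2 | ready=[0] | order so far=[2]
  pop 0: indeg[1]->2; indeg[3]->0; indeg[4]->1 | ready=[3] | order so far=[2, 0]
  pop 3: indeg[1]->1; indeg[4]->0 | ready=[4] | order so far=[2, 0, 3]
  pop 4: indeg[1]->0 | ready=[1] | order so far=[2, 0, 3, 4]
  pop 1: no out-edges | ready=[] | order so far=[2, 0, 3, 4, 1]
New canonical toposort: [2, 0, 3, 4, 1]
Compare positions:
  Node 0: index 1 -> 1 (same)
  Node 1: index 4 -> 4 (same)
  Node 2: index 0 -> 0 (same)
  Node 3: index 2 -> 2 (same)
  Node 4: index 3 -> 3 (same)
Nodes that changed position: none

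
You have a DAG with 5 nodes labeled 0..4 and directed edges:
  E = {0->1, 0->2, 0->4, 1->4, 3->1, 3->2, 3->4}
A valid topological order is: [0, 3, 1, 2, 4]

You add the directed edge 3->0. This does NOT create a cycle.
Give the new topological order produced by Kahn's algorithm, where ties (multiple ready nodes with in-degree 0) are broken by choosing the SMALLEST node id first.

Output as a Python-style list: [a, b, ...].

Old toposort: [0, 3, 1, 2, 4]
Added edge: 3->0
Position of 3 (1) > position of 0 (0). Must reorder: 3 must now come before 0.
Run Kahn's algorithm (break ties by smallest node id):
  initial in-degrees: [1, 2, 2, 0, 3]
  ready (indeg=0): [3]
  pop 3: indeg[0]->0; indeg[1]->1; indeg[2]->1; indeg[4]->2 | ready=[0] | order so far=[3]
  pop 0: indeg[1]->0; indeg[2]->0; indeg[4]->1 | ready=[1, 2] | order so far=[3, 0]
  pop 1: indeg[4]->0 | ready=[2, 4] | order so far=[3, 0, 1]
  pop 2: no out-edges | ready=[4] | order so far=[3, 0, 1, 2]
  pop 4: no out-edges | ready=[] | order so far=[3, 0, 1, 2, 4]
  Result: [3, 0, 1, 2, 4]

Answer: [3, 0, 1, 2, 4]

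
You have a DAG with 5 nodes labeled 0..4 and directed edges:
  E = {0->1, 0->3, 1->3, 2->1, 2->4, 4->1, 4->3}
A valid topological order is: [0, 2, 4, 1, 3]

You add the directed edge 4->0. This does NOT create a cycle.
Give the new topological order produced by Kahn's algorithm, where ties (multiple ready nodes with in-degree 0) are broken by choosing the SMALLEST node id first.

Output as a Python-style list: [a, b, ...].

Answer: [2, 4, 0, 1, 3]

Derivation:
Old toposort: [0, 2, 4, 1, 3]
Added edge: 4->0
Position of 4 (2) > position of 0 (0). Must reorder: 4 must now come before 0.
Run Kahn's algorithm (break ties by smallest node id):
  initial in-degrees: [1, 3, 0, 3, 1]
  ready (indeg=0): [2]
  pop 2: indeg[1]->2; indeg[4]->0 | ready=[4] | order so far=[2]
  pop 4: indeg[0]->0; indeg[1]->1; indeg[3]->2 | ready=[0] | order so far=[2, 4]
  pop 0: indeg[1]->0; indeg[3]->1 | ready=[1] | order so far=[2, 4, 0]
  pop 1: indeg[3]->0 | ready=[3] | order so far=[2, 4, 0, 1]
  pop 3: no out-edges | ready=[] | order so far=[2, 4, 0, 1, 3]
  Result: [2, 4, 0, 1, 3]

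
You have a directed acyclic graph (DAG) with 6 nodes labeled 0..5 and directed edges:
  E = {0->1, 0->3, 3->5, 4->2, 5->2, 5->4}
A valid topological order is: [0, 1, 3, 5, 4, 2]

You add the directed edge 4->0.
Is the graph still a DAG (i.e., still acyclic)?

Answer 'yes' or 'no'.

Answer: no

Derivation:
Given toposort: [0, 1, 3, 5, 4, 2]
Position of 4: index 4; position of 0: index 0
New edge 4->0: backward (u after v in old order)
Backward edge: old toposort is now invalid. Check if this creates a cycle.
Does 0 already reach 4? Reachable from 0: [0, 1, 2, 3, 4, 5]. YES -> cycle!
Still a DAG? no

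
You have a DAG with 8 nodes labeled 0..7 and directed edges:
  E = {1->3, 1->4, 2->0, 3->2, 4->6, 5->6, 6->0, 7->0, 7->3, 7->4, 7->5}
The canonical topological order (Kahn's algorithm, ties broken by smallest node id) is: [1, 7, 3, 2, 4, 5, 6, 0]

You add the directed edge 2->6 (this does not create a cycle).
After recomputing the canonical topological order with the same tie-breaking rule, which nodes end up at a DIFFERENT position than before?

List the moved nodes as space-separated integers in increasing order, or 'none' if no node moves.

Answer: none

Derivation:
Old toposort: [1, 7, 3, 2, 4, 5, 6, 0]
Added edge 2->6
Recompute Kahn (smallest-id tiebreak):
  initial in-degrees: [3, 0, 1, 2, 2, 1, 3, 0]
  ready (indeg=0): [1, 7]
  pop 1: indeg[3]->1; indeg[4]->1 | ready=[7] | order so far=[1]
  pop 7: indeg[0]->2; indeg[3]->0; indeg[4]->0; indeg[5]->0 | ready=[3, 4, 5] | order so far=[1, 7]
  pop 3: indeg[2]->0 | ready=[2, 4, 5] | order so far=[1, 7, 3]
  pop 2: indeg[0]->1; indeg[6]->2 | ready=[4, 5] | order so far=[1, 7, 3, 2]
  pop 4: indeg[6]->1 | ready=[5] | order so far=[1, 7, 3, 2, 4]
  pop 5: indeg[6]->0 | ready=[6] | order so far=[1, 7, 3, 2, 4, 5]
  pop 6: indeg[0]->0 | ready=[0] | order so far=[1, 7, 3, 2, 4, 5, 6]
  pop 0: no out-edges | ready=[] | order so far=[1, 7, 3, 2, 4, 5, 6, 0]
New canonical toposort: [1, 7, 3, 2, 4, 5, 6, 0]
Compare positions:
  Node 0: index 7 -> 7 (same)
  Node 1: index 0 -> 0 (same)
  Node 2: index 3 -> 3 (same)
  Node 3: index 2 -> 2 (same)
  Node 4: index 4 -> 4 (same)
  Node 5: index 5 -> 5 (same)
  Node 6: index 6 -> 6 (same)
  Node 7: index 1 -> 1 (same)
Nodes that changed position: none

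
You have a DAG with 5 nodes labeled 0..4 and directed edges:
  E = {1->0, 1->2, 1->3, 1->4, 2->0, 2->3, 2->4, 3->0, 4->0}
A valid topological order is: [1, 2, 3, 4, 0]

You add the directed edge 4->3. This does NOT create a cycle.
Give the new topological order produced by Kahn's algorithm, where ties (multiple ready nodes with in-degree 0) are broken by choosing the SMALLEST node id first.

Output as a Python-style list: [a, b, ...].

Answer: [1, 2, 4, 3, 0]

Derivation:
Old toposort: [1, 2, 3, 4, 0]
Added edge: 4->3
Position of 4 (3) > position of 3 (2). Must reorder: 4 must now come before 3.
Run Kahn's algorithm (break ties by smallest node id):
  initial in-degrees: [4, 0, 1, 3, 2]
  ready (indeg=0): [1]
  pop 1: indeg[0]->3; indeg[2]->0; indeg[3]->2; indeg[4]->1 | ready=[2] | order so far=[1]
  pop 2: indeg[0]->2; indeg[3]->1; indeg[4]->0 | ready=[4] | order so far=[1, 2]
  pop 4: indeg[0]->1; indeg[3]->0 | ready=[3] | order so far=[1, 2, 4]
  pop 3: indeg[0]->0 | ready=[0] | order so far=[1, 2, 4, 3]
  pop 0: no out-edges | ready=[] | order so far=[1, 2, 4, 3, 0]
  Result: [1, 2, 4, 3, 0]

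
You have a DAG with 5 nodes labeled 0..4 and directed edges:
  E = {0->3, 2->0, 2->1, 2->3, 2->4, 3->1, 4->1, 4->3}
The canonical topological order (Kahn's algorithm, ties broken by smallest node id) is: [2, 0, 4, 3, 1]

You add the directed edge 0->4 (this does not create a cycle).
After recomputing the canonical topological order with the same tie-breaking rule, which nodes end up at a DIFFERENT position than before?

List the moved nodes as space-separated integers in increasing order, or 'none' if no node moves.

Answer: none

Derivation:
Old toposort: [2, 0, 4, 3, 1]
Added edge 0->4
Recompute Kahn (smallest-id tiebreak):
  initial in-degrees: [1, 3, 0, 3, 2]
  ready (indeg=0): [2]
  pop 2: indeg[0]->0; indeg[1]->2; indeg[3]->2; indeg[4]->1 | ready=[0] | order so far=[2]
  pop 0: indeg[3]->1; indeg[4]->0 | ready=[4] | order so far=[2, 0]
  pop 4: indeg[1]->1; indeg[3]->0 | ready=[3] | order so far=[2, 0, 4]
  pop 3: indeg[1]->0 | ready=[1] | order so far=[2, 0, 4, 3]
  pop 1: no out-edges | ready=[] | order so far=[2, 0, 4, 3, 1]
New canonical toposort: [2, 0, 4, 3, 1]
Compare positions:
  Node 0: index 1 -> 1 (same)
  Node 1: index 4 -> 4 (same)
  Node 2: index 0 -> 0 (same)
  Node 3: index 3 -> 3 (same)
  Node 4: index 2 -> 2 (same)
Nodes that changed position: none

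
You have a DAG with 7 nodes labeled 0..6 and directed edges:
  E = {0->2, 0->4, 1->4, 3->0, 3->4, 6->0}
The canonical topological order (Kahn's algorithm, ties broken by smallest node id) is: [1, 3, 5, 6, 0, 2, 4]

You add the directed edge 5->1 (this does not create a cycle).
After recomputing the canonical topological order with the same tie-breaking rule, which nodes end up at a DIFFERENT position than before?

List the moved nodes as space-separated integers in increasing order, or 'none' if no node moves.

Answer: 1 3 5

Derivation:
Old toposort: [1, 3, 5, 6, 0, 2, 4]
Added edge 5->1
Recompute Kahn (smallest-id tiebreak):
  initial in-degrees: [2, 1, 1, 0, 3, 0, 0]
  ready (indeg=0): [3, 5, 6]
  pop 3: indeg[0]->1; indeg[4]->2 | ready=[5, 6] | order so far=[3]
  pop 5: indeg[1]->0 | ready=[1, 6] | order so far=[3, 5]
  pop 1: indeg[4]->1 | ready=[6] | order so far=[3, 5, 1]
  pop 6: indeg[0]->0 | ready=[0] | order so far=[3, 5, 1, 6]
  pop 0: indeg[2]->0; indeg[4]->0 | ready=[2, 4] | order so far=[3, 5, 1, 6, 0]
  pop 2: no out-edges | ready=[4] | order so far=[3, 5, 1, 6, 0, 2]
  pop 4: no out-edges | ready=[] | order so far=[3, 5, 1, 6, 0, 2, 4]
New canonical toposort: [3, 5, 1, 6, 0, 2, 4]
Compare positions:
  Node 0: index 4 -> 4 (same)
  Node 1: index 0 -> 2 (moved)
  Node 2: index 5 -> 5 (same)
  Node 3: index 1 -> 0 (moved)
  Node 4: index 6 -> 6 (same)
  Node 5: index 2 -> 1 (moved)
  Node 6: index 3 -> 3 (same)
Nodes that changed position: 1 3 5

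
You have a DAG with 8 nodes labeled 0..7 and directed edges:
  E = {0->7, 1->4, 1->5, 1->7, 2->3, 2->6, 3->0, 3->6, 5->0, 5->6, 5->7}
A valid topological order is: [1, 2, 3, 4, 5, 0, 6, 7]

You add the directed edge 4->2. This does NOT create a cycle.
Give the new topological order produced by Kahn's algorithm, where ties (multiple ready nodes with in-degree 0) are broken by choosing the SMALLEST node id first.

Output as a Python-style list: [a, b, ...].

Old toposort: [1, 2, 3, 4, 5, 0, 6, 7]
Added edge: 4->2
Position of 4 (3) > position of 2 (1). Must reorder: 4 must now come before 2.
Run Kahn's algorithm (break ties by smallest node id):
  initial in-degrees: [2, 0, 1, 1, 1, 1, 3, 3]
  ready (indeg=0): [1]
  pop 1: indeg[4]->0; indeg[5]->0; indeg[7]->2 | ready=[4, 5] | order so far=[1]
  pop 4: indeg[2]->0 | ready=[2, 5] | order so far=[1, 4]
  pop 2: indeg[3]->0; indeg[6]->2 | ready=[3, 5] | order so far=[1, 4, 2]
  pop 3: indeg[0]->1; indeg[6]->1 | ready=[5] | order so far=[1, 4, 2, 3]
  pop 5: indeg[0]->0; indeg[6]->0; indeg[7]->1 | ready=[0, 6] | order so far=[1, 4, 2, 3, 5]
  pop 0: indeg[7]->0 | ready=[6, 7] | order so far=[1, 4, 2, 3, 5, 0]
  pop 6: no out-edges | ready=[7] | order so far=[1, 4, 2, 3, 5, 0, 6]
  pop 7: no out-edges | ready=[] | order so far=[1, 4, 2, 3, 5, 0, 6, 7]
  Result: [1, 4, 2, 3, 5, 0, 6, 7]

Answer: [1, 4, 2, 3, 5, 0, 6, 7]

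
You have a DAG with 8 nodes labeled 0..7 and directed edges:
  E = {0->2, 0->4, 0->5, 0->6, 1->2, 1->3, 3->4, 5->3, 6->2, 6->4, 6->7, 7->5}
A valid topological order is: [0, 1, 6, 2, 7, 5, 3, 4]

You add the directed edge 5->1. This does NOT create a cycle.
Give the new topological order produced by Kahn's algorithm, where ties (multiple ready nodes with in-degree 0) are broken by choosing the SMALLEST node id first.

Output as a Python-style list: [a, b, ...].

Old toposort: [0, 1, 6, 2, 7, 5, 3, 4]
Added edge: 5->1
Position of 5 (5) > position of 1 (1). Must reorder: 5 must now come before 1.
Run Kahn's algorithm (break ties by smallest node id):
  initial in-degrees: [0, 1, 3, 2, 3, 2, 1, 1]
  ready (indeg=0): [0]
  pop 0: indeg[2]->2; indeg[4]->2; indeg[5]->1; indeg[6]->0 | ready=[6] | order so far=[0]
  pop 6: indeg[2]->1; indeg[4]->1; indeg[7]->0 | ready=[7] | order so far=[0, 6]
  pop 7: indeg[5]->0 | ready=[5] | order so far=[0, 6, 7]
  pop 5: indeg[1]->0; indeg[3]->1 | ready=[1] | order so far=[0, 6, 7, 5]
  pop 1: indeg[2]->0; indeg[3]->0 | ready=[2, 3] | order so far=[0, 6, 7, 5, 1]
  pop 2: no out-edges | ready=[3] | order so far=[0, 6, 7, 5, 1, 2]
  pop 3: indeg[4]->0 | ready=[4] | order so far=[0, 6, 7, 5, 1, 2, 3]
  pop 4: no out-edges | ready=[] | order so far=[0, 6, 7, 5, 1, 2, 3, 4]
  Result: [0, 6, 7, 5, 1, 2, 3, 4]

Answer: [0, 6, 7, 5, 1, 2, 3, 4]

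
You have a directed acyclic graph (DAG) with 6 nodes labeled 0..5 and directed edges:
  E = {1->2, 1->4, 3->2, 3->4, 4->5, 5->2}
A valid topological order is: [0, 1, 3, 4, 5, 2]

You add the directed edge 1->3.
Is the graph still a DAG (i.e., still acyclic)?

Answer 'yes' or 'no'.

Answer: yes

Derivation:
Given toposort: [0, 1, 3, 4, 5, 2]
Position of 1: index 1; position of 3: index 2
New edge 1->3: forward
Forward edge: respects the existing order. Still a DAG, same toposort still valid.
Still a DAG? yes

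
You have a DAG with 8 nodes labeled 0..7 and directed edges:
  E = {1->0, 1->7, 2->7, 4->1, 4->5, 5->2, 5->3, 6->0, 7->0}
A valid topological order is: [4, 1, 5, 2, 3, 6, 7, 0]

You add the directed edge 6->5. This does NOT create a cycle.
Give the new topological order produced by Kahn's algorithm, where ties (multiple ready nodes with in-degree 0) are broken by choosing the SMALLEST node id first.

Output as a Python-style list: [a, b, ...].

Old toposort: [4, 1, 5, 2, 3, 6, 7, 0]
Added edge: 6->5
Position of 6 (5) > position of 5 (2). Must reorder: 6 must now come before 5.
Run Kahn's algorithm (break ties by smallest node id):
  initial in-degrees: [3, 1, 1, 1, 0, 2, 0, 2]
  ready (indeg=0): [4, 6]
  pop 4: indeg[1]->0; indeg[5]->1 | ready=[1, 6] | order so far=[4]
  pop 1: indeg[0]->2; indeg[7]->1 | ready=[6] | order so far=[4, 1]
  pop 6: indeg[0]->1; indeg[5]->0 | ready=[5] | order so far=[4, 1, 6]
  pop 5: indeg[2]->0; indeg[3]->0 | ready=[2, 3] | order so far=[4, 1, 6, 5]
  pop 2: indeg[7]->0 | ready=[3, 7] | order so far=[4, 1, 6, 5, 2]
  pop 3: no out-edges | ready=[7] | order so far=[4, 1, 6, 5, 2, 3]
  pop 7: indeg[0]->0 | ready=[0] | order so far=[4, 1, 6, 5, 2, 3, 7]
  pop 0: no out-edges | ready=[] | order so far=[4, 1, 6, 5, 2, 3, 7, 0]
  Result: [4, 1, 6, 5, 2, 3, 7, 0]

Answer: [4, 1, 6, 5, 2, 3, 7, 0]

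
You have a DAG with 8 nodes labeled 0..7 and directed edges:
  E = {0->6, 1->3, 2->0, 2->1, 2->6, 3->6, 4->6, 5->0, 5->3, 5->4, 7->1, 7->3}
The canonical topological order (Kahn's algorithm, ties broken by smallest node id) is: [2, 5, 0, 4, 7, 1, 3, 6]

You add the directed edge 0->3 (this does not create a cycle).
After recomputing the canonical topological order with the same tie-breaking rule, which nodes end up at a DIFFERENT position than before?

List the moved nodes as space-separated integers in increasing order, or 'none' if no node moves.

Old toposort: [2, 5, 0, 4, 7, 1, 3, 6]
Added edge 0->3
Recompute Kahn (smallest-id tiebreak):
  initial in-degrees: [2, 2, 0, 4, 1, 0, 4, 0]
  ready (indeg=0): [2, 5, 7]
  pop 2: indeg[0]->1; indeg[1]->1; indeg[6]->3 | ready=[5, 7] | order so far=[2]
  pop 5: indeg[0]->0; indeg[3]->3; indeg[4]->0 | ready=[0, 4, 7] | order so far=[2, 5]
  pop 0: indeg[3]->2; indeg[6]->2 | ready=[4, 7] | order so far=[2, 5, 0]
  pop 4: indeg[6]->1 | ready=[7] | order so far=[2, 5, 0, 4]
  pop 7: indeg[1]->0; indeg[3]->1 | ready=[1] | order so far=[2, 5, 0, 4, 7]
  pop 1: indeg[3]->0 | ready=[3] | order so far=[2, 5, 0, 4, 7, 1]
  pop 3: indeg[6]->0 | ready=[6] | order so far=[2, 5, 0, 4, 7, 1, 3]
  pop 6: no out-edges | ready=[] | order so far=[2, 5, 0, 4, 7, 1, 3, 6]
New canonical toposort: [2, 5, 0, 4, 7, 1, 3, 6]
Compare positions:
  Node 0: index 2 -> 2 (same)
  Node 1: index 5 -> 5 (same)
  Node 2: index 0 -> 0 (same)
  Node 3: index 6 -> 6 (same)
  Node 4: index 3 -> 3 (same)
  Node 5: index 1 -> 1 (same)
  Node 6: index 7 -> 7 (same)
  Node 7: index 4 -> 4 (same)
Nodes that changed position: none

Answer: none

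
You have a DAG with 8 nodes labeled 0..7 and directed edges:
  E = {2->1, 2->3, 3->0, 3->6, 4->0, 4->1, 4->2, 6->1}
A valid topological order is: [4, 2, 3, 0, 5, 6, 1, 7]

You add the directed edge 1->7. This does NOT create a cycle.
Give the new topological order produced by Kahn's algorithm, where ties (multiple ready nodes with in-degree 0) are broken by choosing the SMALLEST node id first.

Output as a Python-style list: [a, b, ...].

Answer: [4, 2, 3, 0, 5, 6, 1, 7]

Derivation:
Old toposort: [4, 2, 3, 0, 5, 6, 1, 7]
Added edge: 1->7
Position of 1 (6) < position of 7 (7). Old order still valid.
Run Kahn's algorithm (break ties by smallest node id):
  initial in-degrees: [2, 3, 1, 1, 0, 0, 1, 1]
  ready (indeg=0): [4, 5]
  pop 4: indeg[0]->1; indeg[1]->2; indeg[2]->0 | ready=[2, 5] | order so far=[4]
  pop 2: indeg[1]->1; indeg[3]->0 | ready=[3, 5] | order so far=[4, 2]
  pop 3: indeg[0]->0; indeg[6]->0 | ready=[0, 5, 6] | order so far=[4, 2, 3]
  pop 0: no out-edges | ready=[5, 6] | order so far=[4, 2, 3, 0]
  pop 5: no out-edges | ready=[6] | order so far=[4, 2, 3, 0, 5]
  pop 6: indeg[1]->0 | ready=[1] | order so far=[4, 2, 3, 0, 5, 6]
  pop 1: indeg[7]->0 | ready=[7] | order so far=[4, 2, 3, 0, 5, 6, 1]
  pop 7: no out-edges | ready=[] | order so far=[4, 2, 3, 0, 5, 6, 1, 7]
  Result: [4, 2, 3, 0, 5, 6, 1, 7]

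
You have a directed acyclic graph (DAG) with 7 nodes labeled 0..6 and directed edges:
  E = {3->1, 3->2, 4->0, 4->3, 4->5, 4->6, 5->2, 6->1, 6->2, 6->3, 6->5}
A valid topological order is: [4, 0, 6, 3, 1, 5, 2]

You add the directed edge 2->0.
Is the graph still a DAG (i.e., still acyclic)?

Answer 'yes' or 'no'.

Answer: yes

Derivation:
Given toposort: [4, 0, 6, 3, 1, 5, 2]
Position of 2: index 6; position of 0: index 1
New edge 2->0: backward (u after v in old order)
Backward edge: old toposort is now invalid. Check if this creates a cycle.
Does 0 already reach 2? Reachable from 0: [0]. NO -> still a DAG (reorder needed).
Still a DAG? yes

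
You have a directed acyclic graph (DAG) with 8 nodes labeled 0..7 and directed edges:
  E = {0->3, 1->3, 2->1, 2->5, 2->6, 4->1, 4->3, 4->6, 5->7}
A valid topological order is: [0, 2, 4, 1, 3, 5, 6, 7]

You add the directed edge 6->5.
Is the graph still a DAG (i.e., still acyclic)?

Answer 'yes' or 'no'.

Given toposort: [0, 2, 4, 1, 3, 5, 6, 7]
Position of 6: index 6; position of 5: index 5
New edge 6->5: backward (u after v in old order)
Backward edge: old toposort is now invalid. Check if this creates a cycle.
Does 5 already reach 6? Reachable from 5: [5, 7]. NO -> still a DAG (reorder needed).
Still a DAG? yes

Answer: yes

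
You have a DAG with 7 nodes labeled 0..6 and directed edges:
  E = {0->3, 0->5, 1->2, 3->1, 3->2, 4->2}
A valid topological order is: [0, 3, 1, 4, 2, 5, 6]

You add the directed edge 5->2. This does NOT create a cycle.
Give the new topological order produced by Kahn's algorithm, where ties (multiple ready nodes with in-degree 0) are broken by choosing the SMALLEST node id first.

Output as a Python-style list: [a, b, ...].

Answer: [0, 3, 1, 4, 5, 2, 6]

Derivation:
Old toposort: [0, 3, 1, 4, 2, 5, 6]
Added edge: 5->2
Position of 5 (5) > position of 2 (4). Must reorder: 5 must now come before 2.
Run Kahn's algorithm (break ties by smallest node id):
  initial in-degrees: [0, 1, 4, 1, 0, 1, 0]
  ready (indeg=0): [0, 4, 6]
  pop 0: indeg[3]->0; indeg[5]->0 | ready=[3, 4, 5, 6] | order so far=[0]
  pop 3: indeg[1]->0; indeg[2]->3 | ready=[1, 4, 5, 6] | order so far=[0, 3]
  pop 1: indeg[2]->2 | ready=[4, 5, 6] | order so far=[0, 3, 1]
  pop 4: indeg[2]->1 | ready=[5, 6] | order so far=[0, 3, 1, 4]
  pop 5: indeg[2]->0 | ready=[2, 6] | order so far=[0, 3, 1, 4, 5]
  pop 2: no out-edges | ready=[6] | order so far=[0, 3, 1, 4, 5, 2]
  pop 6: no out-edges | ready=[] | order so far=[0, 3, 1, 4, 5, 2, 6]
  Result: [0, 3, 1, 4, 5, 2, 6]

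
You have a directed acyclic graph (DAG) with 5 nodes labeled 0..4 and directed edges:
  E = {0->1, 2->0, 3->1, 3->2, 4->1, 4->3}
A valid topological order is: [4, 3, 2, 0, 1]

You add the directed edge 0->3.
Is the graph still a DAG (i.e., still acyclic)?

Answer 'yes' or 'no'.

Answer: no

Derivation:
Given toposort: [4, 3, 2, 0, 1]
Position of 0: index 3; position of 3: index 1
New edge 0->3: backward (u after v in old order)
Backward edge: old toposort is now invalid. Check if this creates a cycle.
Does 3 already reach 0? Reachable from 3: [0, 1, 2, 3]. YES -> cycle!
Still a DAG? no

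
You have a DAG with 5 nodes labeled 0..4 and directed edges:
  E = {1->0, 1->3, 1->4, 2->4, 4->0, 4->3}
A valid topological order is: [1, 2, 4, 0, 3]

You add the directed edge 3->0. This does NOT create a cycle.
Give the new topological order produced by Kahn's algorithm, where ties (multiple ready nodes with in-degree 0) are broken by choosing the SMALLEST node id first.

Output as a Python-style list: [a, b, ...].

Old toposort: [1, 2, 4, 0, 3]
Added edge: 3->0
Position of 3 (4) > position of 0 (3). Must reorder: 3 must now come before 0.
Run Kahn's algorithm (break ties by smallest node id):
  initial in-degrees: [3, 0, 0, 2, 2]
  ready (indeg=0): [1, 2]
  pop 1: indeg[0]->2; indeg[3]->1; indeg[4]->1 | ready=[2] | order so far=[1]
  pop 2: indeg[4]->0 | ready=[4] | order so far=[1, 2]
  pop 4: indeg[0]->1; indeg[3]->0 | ready=[3] | order so far=[1, 2, 4]
  pop 3: indeg[0]->0 | ready=[0] | order so far=[1, 2, 4, 3]
  pop 0: no out-edges | ready=[] | order so far=[1, 2, 4, 3, 0]
  Result: [1, 2, 4, 3, 0]

Answer: [1, 2, 4, 3, 0]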